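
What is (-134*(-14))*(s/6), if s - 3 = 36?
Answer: 12194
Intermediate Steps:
s = 39 (s = 3 + 36 = 39)
(-134*(-14))*(s/6) = (-134*(-14))*(39/6) = 1876*(39*(⅙)) = 1876*(13/2) = 12194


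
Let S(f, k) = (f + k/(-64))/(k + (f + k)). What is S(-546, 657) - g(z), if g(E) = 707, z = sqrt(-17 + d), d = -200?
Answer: -11595355/16384 ≈ -707.72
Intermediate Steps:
S(f, k) = (f - k/64)/(f + 2*k) (S(f, k) = (f + k*(-1/64))/(f + 2*k) = (f - k/64)/(f + 2*k))
z = I*sqrt(217) (z = sqrt(-17 - 200) = sqrt(-217) = I*sqrt(217) ≈ 14.731*I)
S(-546, 657) - g(z) = (-546 - 1/64*657)/(-546 + 2*657) - 1*707 = (-546 - 657/64)/(-546 + 1314) - 707 = -35601/64/768 - 707 = (1/768)*(-35601/64) - 707 = -11867/16384 - 707 = -11595355/16384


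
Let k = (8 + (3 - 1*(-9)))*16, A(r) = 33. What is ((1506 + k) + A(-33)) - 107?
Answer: 1752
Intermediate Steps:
k = 320 (k = (8 + (3 + 9))*16 = (8 + 12)*16 = 20*16 = 320)
((1506 + k) + A(-33)) - 107 = ((1506 + 320) + 33) - 107 = (1826 + 33) - 107 = 1859 - 107 = 1752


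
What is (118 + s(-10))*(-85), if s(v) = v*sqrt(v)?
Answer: -10030 + 850*I*sqrt(10) ≈ -10030.0 + 2687.9*I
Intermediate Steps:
s(v) = v**(3/2)
(118 + s(-10))*(-85) = (118 + (-10)**(3/2))*(-85) = (118 - 10*I*sqrt(10))*(-85) = -10030 + 850*I*sqrt(10)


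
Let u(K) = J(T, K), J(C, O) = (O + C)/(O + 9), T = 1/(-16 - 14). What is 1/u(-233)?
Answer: 6720/6991 ≈ 0.96124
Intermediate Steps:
T = -1/30 (T = 1/(-30) = -1/30 ≈ -0.033333)
J(C, O) = (C + O)/(9 + O)
u(K) = (-1/30 + K)/(9 + K)
1/u(-233) = 1/((-1/30 - 233)/(9 - 233)) = 1/(-6991/30/(-224)) = 1/(-1/224*(-6991/30)) = 1/(6991/6720) = 6720/6991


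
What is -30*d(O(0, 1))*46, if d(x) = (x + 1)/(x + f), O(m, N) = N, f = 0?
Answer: -2760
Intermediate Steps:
d(x) = (1 + x)/x (d(x) = (x + 1)/(x + 0) = (1 + x)/x)
-30*d(O(0, 1))*46 = -30*(1 + 1)/1*46 = -30*2*46 = -60*46 = -2760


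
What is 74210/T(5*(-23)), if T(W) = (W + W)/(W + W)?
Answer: 74210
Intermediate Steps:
T(W) = 1 (T(W) = (2*W)/((2*W)) = (2*W)*(1/(2*W)) = 1)
74210/T(5*(-23)) = 74210/1 = 74210*1 = 74210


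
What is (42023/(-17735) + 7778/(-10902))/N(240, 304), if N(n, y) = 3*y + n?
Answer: -74509697/27841963680 ≈ -0.0026762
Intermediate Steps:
N(n, y) = n + 3*y
(42023/(-17735) + 7778/(-10902))/N(240, 304) = (42023/(-17735) + 7778/(-10902))/(240 + 3*304) = (42023*(-1/17735) + 7778*(-1/10902))/(240 + 912) = (-42023/17735 - 3889/5451)/1152 = -298038788/96673485*1/1152 = -74509697/27841963680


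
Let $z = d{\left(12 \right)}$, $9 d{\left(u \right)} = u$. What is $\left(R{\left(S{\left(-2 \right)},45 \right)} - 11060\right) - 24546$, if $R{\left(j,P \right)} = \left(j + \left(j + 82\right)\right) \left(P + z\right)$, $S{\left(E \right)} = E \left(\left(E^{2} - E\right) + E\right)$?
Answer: $-32548$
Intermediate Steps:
$d{\left(u \right)} = \frac{u}{9}$
$z = \frac{4}{3}$ ($z = \frac{1}{9} \cdot 12 = \frac{4}{3} \approx 1.3333$)
$S{\left(E \right)} = E^{3}$ ($S{\left(E \right)} = E E^{2} = E^{3}$)
$R{\left(j,P \right)} = \left(82 + 2 j\right) \left(\frac{4}{3} + P\right)$ ($R{\left(j,P \right)} = \left(j + \left(j + 82\right)\right) \left(P + \frac{4}{3}\right) = \left(j + \left(82 + j\right)\right) \left(\frac{4}{3} + P\right) = \left(82 + 2 j\right) \left(\frac{4}{3} + P\right)$)
$\left(R{\left(S{\left(-2 \right)},45 \right)} - 11060\right) - 24546 = \left(\left(\frac{328}{3} + 82 \cdot 45 + \frac{8 \left(-2\right)^{3}}{3} + 2 \cdot 45 \left(-2\right)^{3}\right) - 11060\right) - 24546 = \left(\left(\frac{328}{3} + 3690 + \frac{8}{3} \left(-8\right) + 2 \cdot 45 \left(-8\right)\right) - 11060\right) - 24546 = \left(\left(\frac{328}{3} + 3690 - \frac{64}{3} - 720\right) - 11060\right) - 24546 = \left(3058 - 11060\right) - 24546 = -8002 - 24546 = -32548$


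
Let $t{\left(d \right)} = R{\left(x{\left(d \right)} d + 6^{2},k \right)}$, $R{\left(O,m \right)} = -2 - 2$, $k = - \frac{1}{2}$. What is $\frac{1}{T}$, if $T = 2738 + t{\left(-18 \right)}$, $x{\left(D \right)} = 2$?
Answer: $\frac{1}{2734} \approx 0.00036576$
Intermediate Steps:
$k = - \frac{1}{2}$ ($k = \left(-1\right) \frac{1}{2} = - \frac{1}{2} \approx -0.5$)
$R{\left(O,m \right)} = -4$ ($R{\left(O,m \right)} = -2 - 2 = -4$)
$t{\left(d \right)} = -4$
$T = 2734$ ($T = 2738 - 4 = 2734$)
$\frac{1}{T} = \frac{1}{2734}$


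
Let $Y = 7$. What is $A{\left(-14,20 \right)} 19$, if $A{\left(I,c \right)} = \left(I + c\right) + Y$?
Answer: $247$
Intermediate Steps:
$A{\left(I,c \right)} = 7 + I + c$ ($A{\left(I,c \right)} = \left(I + c\right) + 7 = 7 + I + c$)
$A{\left(-14,20 \right)} 19 = \left(7 - 14 + 20\right) 19 = 13 \cdot 19 = 247$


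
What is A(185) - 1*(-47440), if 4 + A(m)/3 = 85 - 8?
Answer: 47659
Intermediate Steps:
A(m) = 219 (A(m) = -12 + 3*(85 - 8) = -12 + 3*77 = -12 + 231 = 219)
A(185) - 1*(-47440) = 219 - 1*(-47440) = 219 + 47440 = 47659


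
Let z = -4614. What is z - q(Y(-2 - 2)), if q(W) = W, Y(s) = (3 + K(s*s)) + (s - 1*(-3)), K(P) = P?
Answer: -4632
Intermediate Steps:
Y(s) = 6 + s + s² (Y(s) = (3 + s*s) + (s - 1*(-3)) = (3 + s²) + (s + 3) = (3 + s²) + (3 + s) = 6 + s + s²)
z - q(Y(-2 - 2)) = -4614 - (6 + (-2 - 2) + (-2 - 2)²) = -4614 - (6 - 4 + (-4)²) = -4614 - (6 - 4 + 16) = -4614 - 1*18 = -4614 - 18 = -4632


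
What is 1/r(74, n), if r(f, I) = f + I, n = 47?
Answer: 1/121 ≈ 0.0082645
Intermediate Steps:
r(f, I) = I + f
1/r(74, n) = 1/(47 + 74) = 1/121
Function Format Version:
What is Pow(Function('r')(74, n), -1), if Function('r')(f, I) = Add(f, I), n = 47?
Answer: Rational(1, 121) ≈ 0.0082645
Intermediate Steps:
Function('r')(f, I) = Add(I, f)
Pow(Function('r')(74, n), -1) = Pow(Add(47, 74), -1) = Pow(121, -1) = Rational(1, 121)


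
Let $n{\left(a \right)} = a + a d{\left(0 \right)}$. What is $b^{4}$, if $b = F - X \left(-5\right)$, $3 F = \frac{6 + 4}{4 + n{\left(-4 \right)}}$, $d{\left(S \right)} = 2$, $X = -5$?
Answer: $\frac{8653650625}{20736} \approx 4.1733 \cdot 10^{5}$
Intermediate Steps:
$n{\left(a \right)} = 3 a$ ($n{\left(a \right)} = a + a 2 = a + 2 a = 3 a$)
$F = - \frac{5}{12}$ ($F = \frac{\left(6 + 4\right) \frac{1}{4 + 3 \left(-4\right)}}{3} = \frac{10 \frac{1}{4 - 12}}{3} = \frac{10 \frac{1}{-8}}{3} = \frac{10 \left(- \frac{1}{8}\right)}{3} = \frac{1}{3} \left(- \frac{5}{4}\right) = - \frac{5}{12} \approx -0.41667$)
$b = - \frac{305}{12}$ ($b = - \frac{5}{12} - \left(-5\right) \left(-5\right) = - \frac{5}{12} - 25 = - \frac{305}{12} \approx -25.417$)
$b^{4} = \left(- \frac{305}{12}\right)^{4} = \frac{8653650625}{20736}$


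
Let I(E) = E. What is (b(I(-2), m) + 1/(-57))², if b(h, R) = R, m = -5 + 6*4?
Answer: 1170724/3249 ≈ 360.33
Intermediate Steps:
m = 19 (m = -5 + 24 = 19)
(b(I(-2), m) + 1/(-57))² = (19 + 1/(-57))² = (19 - 1/57)² = (1082/57)² = 1170724/3249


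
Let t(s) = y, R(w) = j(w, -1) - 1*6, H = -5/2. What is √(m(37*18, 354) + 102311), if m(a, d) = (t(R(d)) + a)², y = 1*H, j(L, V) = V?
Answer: √2170173/2 ≈ 736.58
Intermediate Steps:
H = -5/2 (H = -5*½ = -5/2 ≈ -2.5000)
y = -5/2 (y = 1*(-5/2) = -5/2 ≈ -2.5000)
R(w) = -7 (R(w) = -1 - 1*6 = -1 - 6 = -7)
t(s) = -5/2
m(a, d) = (-5/2 + a)²
√(m(37*18, 354) + 102311) = √((-5 + 2*(37*18))²/4 + 102311) = √((-5 + 2*666)²/4 + 102311) = √((-5 + 1332)²/4 + 102311) = √((¼)*1327² + 102311) = √((¼)*1760929 + 102311) = √(1760929/4 + 102311) = √(2170173/4) = √2170173/2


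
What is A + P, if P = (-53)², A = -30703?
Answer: -27894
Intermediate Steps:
P = 2809
A + P = -30703 + 2809 = -27894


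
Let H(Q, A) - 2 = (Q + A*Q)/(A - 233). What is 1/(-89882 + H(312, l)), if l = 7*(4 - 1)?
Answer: -53/4765356 ≈ -1.1122e-5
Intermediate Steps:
l = 21 (l = 7*3 = 21)
H(Q, A) = 2 + (Q + A*Q)/(-233 + A) (H(Q, A) = 2 + (Q + A*Q)/(A - 233) = 2 + (Q + A*Q)/(-233 + A))
1/(-89882 + H(312, l)) = 1/(-89882 + (-466 + 312 + 2*21 + 21*312)/(-233 + 21)) = 1/(-89882 + (-466 + 312 + 42 + 6552)/(-212)) = 1/(-89882 - 1/212*6440) = 1/(-89882 - 1610/53) = 1/(-4765356/53) = -53/4765356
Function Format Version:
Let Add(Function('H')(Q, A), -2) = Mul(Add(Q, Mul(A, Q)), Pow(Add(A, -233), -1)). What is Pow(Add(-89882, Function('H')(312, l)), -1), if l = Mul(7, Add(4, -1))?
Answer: Rational(-53, 4765356) ≈ -1.1122e-5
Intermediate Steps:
l = 21 (l = Mul(7, 3) = 21)
Function('H')(Q, A) = Add(2, Mul(Pow(Add(-233, A), -1), Add(Q, Mul(A, Q)))) (Function('H')(Q, A) = Add(2, Mul(Add(Q, Mul(A, Q)), Pow(Add(A, -233), -1))) = Add(2, Mul(Add(Q, Mul(A, Q)), Pow(Add(-233, A), -1))) = Add(2, Mul(Pow(Add(-233, A), -1), Add(Q, Mul(A, Q)))))
Pow(Add(-89882, Function('H')(312, l)), -1) = Pow(Add(-89882, Mul(Pow(Add(-233, 21), -1), Add(-466, 312, Mul(2, 21), Mul(21, 312)))), -1) = Pow(Add(-89882, Mul(Pow(-212, -1), Add(-466, 312, 42, 6552))), -1) = Pow(Add(-89882, Mul(Rational(-1, 212), 6440)), -1) = Pow(Add(-89882, Rational(-1610, 53)), -1) = Pow(Rational(-4765356, 53), -1) = Rational(-53, 4765356)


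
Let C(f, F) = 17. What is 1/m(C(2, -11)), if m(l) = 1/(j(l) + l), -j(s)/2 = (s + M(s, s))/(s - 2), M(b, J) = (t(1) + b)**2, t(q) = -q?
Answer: -97/5 ≈ -19.400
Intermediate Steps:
M(b, J) = (-1 + b)**2 (M(b, J) = (-1*1 + b)**2 = (-1 + b)**2)
j(s) = -2*(s + (-1 + s)**2)/(-2 + s) (j(s) = -2*(s + (-1 + s)**2)/(s - 2) = -2*(s + (-1 + s)**2)/(-2 + s))
m(l) = 1/(l + 2*(-1 + l - l**2)/(-2 + l)) (m(l) = 1/(2*(-1 + l - l**2)/(-2 + l) + l) = 1/(l + 2*(-1 + l - l**2)/(-2 + l)))
1/m(C(2, -11)) = 1/((2 - 1*17)/(2 + 17**2)) = 1/((2 - 17)/(2 + 289)) = 1/(-15/291) = 1/((1/291)*(-15)) = 1/(-5/97) = -97/5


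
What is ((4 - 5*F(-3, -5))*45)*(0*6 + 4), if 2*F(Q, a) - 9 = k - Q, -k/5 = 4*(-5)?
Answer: -49680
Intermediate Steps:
k = 100 (k = -20*(-5) = -5*(-20) = 100)
F(Q, a) = 109/2 - Q/2 (F(Q, a) = 9/2 + (100 - Q)/2 = 9/2 + (50 - Q/2) = 109/2 - Q/2)
((4 - 5*F(-3, -5))*45)*(0*6 + 4) = ((4 - 5*(109/2 - ½*(-3)))*45)*(0*6 + 4) = ((4 - 5*(109/2 + 3/2))*45)*(0 + 4) = ((4 - 5*56)*45)*4 = ((4 - 280)*45)*4 = -276*45*4 = -12420*4 = -49680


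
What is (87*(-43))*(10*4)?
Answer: -149640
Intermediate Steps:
(87*(-43))*(10*4) = -3741*40 = -149640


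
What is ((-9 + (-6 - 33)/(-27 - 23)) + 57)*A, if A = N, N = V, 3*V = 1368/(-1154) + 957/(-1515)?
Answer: -430469679/14569250 ≈ -29.546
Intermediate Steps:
V = -529483/874155 (V = (1368/(-1154) + 957/(-1515))/3 = (1368*(-1/1154) + 957*(-1/1515))/3 = (-684/577 - 319/505)/3 = (⅓)*(-529483/291385) = -529483/874155 ≈ -0.60571)
N = -529483/874155 ≈ -0.60571
A = -529483/874155 ≈ -0.60571
((-9 + (-6 - 33)/(-27 - 23)) + 57)*A = ((-9 + (-6 - 33)/(-27 - 23)) + 57)*(-529483/874155) = ((-9 - 39/(-50)) + 57)*(-529483/874155) = ((-9 - 39*(-1/50)) + 57)*(-529483/874155) = ((-9 + 39/50) + 57)*(-529483/874155) = (-411/50 + 57)*(-529483/874155) = (2439/50)*(-529483/874155) = -430469679/14569250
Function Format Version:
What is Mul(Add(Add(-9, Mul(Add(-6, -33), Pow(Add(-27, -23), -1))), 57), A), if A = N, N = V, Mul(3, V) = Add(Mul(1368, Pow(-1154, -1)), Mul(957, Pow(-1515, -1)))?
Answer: Rational(-430469679, 14569250) ≈ -29.546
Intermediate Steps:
V = Rational(-529483, 874155) (V = Mul(Rational(1, 3), Add(Mul(1368, Pow(-1154, -1)), Mul(957, Pow(-1515, -1)))) = Mul(Rational(1, 3), Add(Mul(1368, Rational(-1, 1154)), Mul(957, Rational(-1, 1515)))) = Mul(Rational(1, 3), Add(Rational(-684, 577), Rational(-319, 505))) = Mul(Rational(1, 3), Rational(-529483, 291385)) = Rational(-529483, 874155) ≈ -0.60571)
N = Rational(-529483, 874155) ≈ -0.60571
A = Rational(-529483, 874155) ≈ -0.60571
Mul(Add(Add(-9, Mul(Add(-6, -33), Pow(Add(-27, -23), -1))), 57), A) = Mul(Add(Add(-9, Mul(Add(-6, -33), Pow(Add(-27, -23), -1))), 57), Rational(-529483, 874155)) = Mul(Add(Add(-9, Mul(-39, Pow(-50, -1))), 57), Rational(-529483, 874155)) = Mul(Add(Add(-9, Mul(-39, Rational(-1, 50))), 57), Rational(-529483, 874155)) = Mul(Add(Add(-9, Rational(39, 50)), 57), Rational(-529483, 874155)) = Mul(Add(Rational(-411, 50), 57), Rational(-529483, 874155)) = Mul(Rational(2439, 50), Rational(-529483, 874155)) = Rational(-430469679, 14569250)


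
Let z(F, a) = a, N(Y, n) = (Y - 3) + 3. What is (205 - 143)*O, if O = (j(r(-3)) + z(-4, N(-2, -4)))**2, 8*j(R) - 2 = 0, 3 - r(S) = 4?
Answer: 1519/8 ≈ 189.88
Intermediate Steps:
N(Y, n) = Y (N(Y, n) = (-3 + Y) + 3 = Y)
r(S) = -1 (r(S) = 3 - 1*4 = 3 - 4 = -1)
j(R) = 1/4 (j(R) = 1/4 + (1/8)*0 = 1/4 + 0 = 1/4)
O = 49/16 (O = (1/4 - 2)**2 = (-7/4)**2 = 49/16 ≈ 3.0625)
(205 - 143)*O = (205 - 143)*(49/16) = 62*(49/16) = 1519/8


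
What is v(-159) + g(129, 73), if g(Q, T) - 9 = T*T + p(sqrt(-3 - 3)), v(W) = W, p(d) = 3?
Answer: 5182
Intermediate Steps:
g(Q, T) = 12 + T**2 (g(Q, T) = 9 + (T*T + 3) = 9 + (T**2 + 3) = 9 + (3 + T**2) = 12 + T**2)
v(-159) + g(129, 73) = -159 + (12 + 73**2) = -159 + (12 + 5329) = -159 + 5341 = 5182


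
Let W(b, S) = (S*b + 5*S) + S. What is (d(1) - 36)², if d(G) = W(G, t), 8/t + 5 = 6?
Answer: 400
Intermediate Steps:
t = 8 (t = 8/(-5 + 6) = 8/1 = 8*1 = 8)
W(b, S) = 6*S + S*b (W(b, S) = (5*S + S*b) + S = 6*S + S*b)
d(G) = 48 + 8*G (d(G) = 8*(6 + G) = 48 + 8*G)
(d(1) - 36)² = ((48 + 8*1) - 36)² = ((48 + 8) - 36)² = (56 - 36)² = 20² = 400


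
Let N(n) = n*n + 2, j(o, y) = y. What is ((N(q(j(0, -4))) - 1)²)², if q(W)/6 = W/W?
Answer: 1874161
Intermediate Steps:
q(W) = 6 (q(W) = 6*(W/W) = 6*1 = 6)
N(n) = 2 + n² (N(n) = n² + 2 = 2 + n²)
((N(q(j(0, -4))) - 1)²)² = (((2 + 6²) - 1)²)² = (((2 + 36) - 1)²)² = ((38 - 1)²)² = (37²)² = 1369² = 1874161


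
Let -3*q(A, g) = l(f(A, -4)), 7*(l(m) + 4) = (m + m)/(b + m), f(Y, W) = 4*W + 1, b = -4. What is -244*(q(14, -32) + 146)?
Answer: -14336464/399 ≈ -35931.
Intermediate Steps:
f(Y, W) = 1 + 4*W
l(m) = -4 + 2*m/(7*(-4 + m)) (l(m) = -4 + ((m + m)/(-4 + m))/7 = -4 + ((2*m)/(-4 + m))/7 = -4 + (2*m/(-4 + m))/7 = -4 + 2*m/(7*(-4 + m)))
q(A, g) = 502/399 (q(A, g) = -2*(56 - 13*(1 + 4*(-4)))/(21*(-4 + (1 + 4*(-4)))) = -2*(56 - 13*(1 - 16))/(21*(-4 + (1 - 16))) = -2*(56 - 13*(-15))/(21*(-4 - 15)) = -2*(56 + 195)/(21*(-19)) = -2*(-1)*251/(21*19) = -⅓*(-502/133) = 502/399)
-244*(q(14, -32) + 146) = -244*(502/399 + 146) = -244*58756/399 = -14336464/399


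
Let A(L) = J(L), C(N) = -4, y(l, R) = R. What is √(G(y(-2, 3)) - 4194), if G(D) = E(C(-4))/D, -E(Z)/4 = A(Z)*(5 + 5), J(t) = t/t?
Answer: I*√37866/3 ≈ 64.864*I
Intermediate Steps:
J(t) = 1
A(L) = 1
E(Z) = -40 (E(Z) = -4*(5 + 5) = -4*10 = -40)
G(D) = -40/D
√(G(y(-2, 3)) - 4194) = √(-40/3 - 4194) = √(-12622/3) = I*√37866/3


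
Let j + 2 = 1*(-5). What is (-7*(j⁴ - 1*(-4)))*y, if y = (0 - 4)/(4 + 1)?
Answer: 13468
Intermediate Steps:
j = -7 (j = -2 + 1*(-5) = -2 - 5 = -7)
y = -⅘ (y = -4/5 = -4*⅕ = -⅘ ≈ -0.80000)
(-7*(j⁴ - 1*(-4)))*y = -7*((-7)⁴ - 1*(-4))*(-⅘) = -7*(2401 + 4)*(-⅘) = -7*2405*(-⅘) = -16835*(-⅘) = 13468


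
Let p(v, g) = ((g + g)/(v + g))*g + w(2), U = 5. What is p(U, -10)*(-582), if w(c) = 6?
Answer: 19788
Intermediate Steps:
p(v, g) = 6 + 2*g²/(g + v) (p(v, g) = ((g + g)/(v + g))*g + 6 = ((2*g)/(g + v))*g + 6 = (2*g/(g + v))*g + 6 = 2*g²/(g + v) + 6 = 6 + 2*g²/(g + v))
p(U, -10)*(-582) = (2*((-10)² + 3*(-10) + 3*5)/(-10 + 5))*(-582) = (2*(100 - 30 + 15)/(-5))*(-582) = (2*(-⅕)*85)*(-582) = -34*(-582) = 19788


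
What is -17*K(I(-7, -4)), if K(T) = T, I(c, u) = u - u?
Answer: 0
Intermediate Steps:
I(c, u) = 0
-17*K(I(-7, -4)) = -17*0 = 0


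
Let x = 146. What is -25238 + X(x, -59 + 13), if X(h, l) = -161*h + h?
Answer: -48598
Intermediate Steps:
X(h, l) = -160*h
-25238 + X(x, -59 + 13) = -25238 - 160*146 = -25238 - 23360 = -48598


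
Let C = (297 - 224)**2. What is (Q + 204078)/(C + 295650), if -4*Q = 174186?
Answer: 321063/601958 ≈ 0.53336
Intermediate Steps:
Q = -87093/2 (Q = -1/4*174186 = -87093/2 ≈ -43547.)
C = 5329 (C = 73**2 = 5329)
(Q + 204078)/(C + 295650) = (-87093/2 + 204078)/(5329 + 295650) = (321063/2)/300979 = (321063/2)*(1/300979) = 321063/601958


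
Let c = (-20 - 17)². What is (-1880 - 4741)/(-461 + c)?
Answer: -6621/908 ≈ -7.2918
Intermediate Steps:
c = 1369 (c = (-37)² = 1369)
(-1880 - 4741)/(-461 + c) = (-1880 - 4741)/(-461 + 1369) = -6621/908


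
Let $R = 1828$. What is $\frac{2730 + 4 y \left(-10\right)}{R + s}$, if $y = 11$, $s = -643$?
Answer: $\frac{458}{237} \approx 1.9325$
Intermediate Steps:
$\frac{2730 + 4 y \left(-10\right)}{R + s} = \frac{2730 + 4 \cdot 11 \left(-10\right)}{1828 - 643} = \frac{2730 + 44 \left(-10\right)}{1185} = \left(2730 - 440\right) \frac{1}{1185} = 2290 \cdot \frac{1}{1185} = \frac{458}{237}$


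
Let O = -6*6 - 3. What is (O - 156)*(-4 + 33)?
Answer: -5655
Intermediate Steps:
O = -39 (O = -36 - 3 = -39)
(O - 156)*(-4 + 33) = (-39 - 156)*(-4 + 33) = -195*29 = -5655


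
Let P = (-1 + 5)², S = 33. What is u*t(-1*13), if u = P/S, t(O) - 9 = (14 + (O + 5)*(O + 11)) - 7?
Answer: 512/33 ≈ 15.515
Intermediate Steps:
P = 16 (P = 4² = 16)
t(O) = 16 + (5 + O)*(11 + O) (t(O) = 9 + ((14 + (O + 5)*(O + 11)) - 7) = 9 + ((14 + (5 + O)*(11 + O)) - 7) = 9 + (7 + (5 + O)*(11 + O)) = 16 + (5 + O)*(11 + O))
u = 16/33 ≈ 0.48485
u*t(-1*13) = 16*(71 + (-1*13)² + 16*(-1*13))/33 = 16*(71 + (-13)² + 16*(-13))/33 = 16*(71 + 169 - 208)/33 = (16/33)*32 = 512/33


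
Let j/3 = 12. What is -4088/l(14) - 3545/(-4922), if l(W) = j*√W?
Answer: 3545/4922 - 73*√14/9 ≈ -29.629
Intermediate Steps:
j = 36 (j = 3*12 = 36)
l(W) = 36*√W
-4088/l(14) - 3545/(-4922) = -4088*√14/504 - 3545/(-4922) = -73*√14/9 - 3545*(-1/4922) = -73*√14/9 + 3545/4922 = 3545/4922 - 73*√14/9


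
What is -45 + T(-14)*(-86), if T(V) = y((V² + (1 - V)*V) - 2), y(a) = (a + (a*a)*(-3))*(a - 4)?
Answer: -1348525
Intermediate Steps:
y(a) = (-4 + a)*(a - 3*a²) (y(a) = (a + a²*(-3))*(-4 + a) = (a - 3*a²)*(-4 + a) = (-4 + a)*(a - 3*a²))
T(V) = (-2 + V² + V*(1 - V))*(-30 - 3*(-2 + V² + V*(1 - V))² + 13*V² + 13*V*(1 - V)) (T(V) = ((V² + (1 - V)*V) - 2)*(-4 - 3*((V² + (1 - V)*V) - 2)² + 13*((V² + (1 - V)*V) - 2)) = ((V² + V*(1 - V)) - 2)*(-4 - 3*((V² + V*(1 - V)) - 2)² + 13*((V² + V*(1 - V)) - 2)) = (-2 + V² + V*(1 - V))*(-4 - 3*(-2 + V² + V*(1 - V))² + 13*(-2 + V² + V*(1 - V))) = (-2 + V² + V*(1 - V))*(-4 - 3*(-2 + V² + V*(1 - V))² + (-26 + 13*V² + 13*V*(1 - V))) = (-2 + V² + V*(1 - V))*(-30 - 3*(-2 + V² + V*(1 - V))² + 13*V² + 13*V*(1 - V)))
-45 + T(-14)*(-86) = -45 + (84 - 92*(-14) - 3*(-14)³ + 31*(-14)²)*(-86) = -45 + (84 + 1288 - 3*(-2744) + 31*196)*(-86) = -45 + (84 + 1288 + 8232 + 6076)*(-86) = -45 + 15680*(-86) = -45 - 1348480 = -1348525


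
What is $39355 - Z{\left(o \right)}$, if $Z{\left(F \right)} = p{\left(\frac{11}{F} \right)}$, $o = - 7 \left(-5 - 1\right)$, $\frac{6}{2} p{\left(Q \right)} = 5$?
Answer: $\frac{118060}{3} \approx 39353.0$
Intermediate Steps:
$p{\left(Q \right)} = \frac{5}{3}$ ($p{\left(Q \right)} = \frac{1}{3} \cdot 5 = \frac{5}{3}$)
$o = 42$ ($o = \left(-7\right) \left(-6\right) = 42$)
$Z{\left(F \right)} = \frac{5}{3}$
$39355 - Z{\left(o \right)} = 39355 - \frac{5}{3} = \frac{118060}{3}$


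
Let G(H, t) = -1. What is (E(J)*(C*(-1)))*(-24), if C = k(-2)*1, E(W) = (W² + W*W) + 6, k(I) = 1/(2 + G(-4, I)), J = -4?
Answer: 912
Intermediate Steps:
k(I) = 1 (k(I) = 1/(2 - 1) = 1/1 = 1)
E(W) = 6 + 2*W² (E(W) = (W² + W²) + 6 = 2*W² + 6 = 6 + 2*W²)
C = 1 (C = 1*1 = 1)
(E(J)*(C*(-1)))*(-24) = ((6 + 2*(-4)²)*(1*(-1)))*(-24) = ((6 + 2*16)*(-1))*(-24) = ((6 + 32)*(-1))*(-24) = (38*(-1))*(-24) = -38*(-24) = 912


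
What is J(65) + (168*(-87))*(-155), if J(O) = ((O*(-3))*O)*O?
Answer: 1441605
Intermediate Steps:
J(O) = -3*O³ (J(O) = ((-3*O)*O)*O = (-3*O²)*O = -3*O³)
J(65) + (168*(-87))*(-155) = -3*65³ + (168*(-87))*(-155) = -3*274625 - 14616*(-155) = -823875 + 2265480 = 1441605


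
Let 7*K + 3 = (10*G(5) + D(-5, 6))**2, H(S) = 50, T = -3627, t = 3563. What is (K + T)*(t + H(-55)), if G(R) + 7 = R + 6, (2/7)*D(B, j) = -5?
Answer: -359648859/28 ≈ -1.2845e+7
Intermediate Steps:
D(B, j) = -35/2 (D(B, j) = (7/2)*(-5) = -35/2)
G(R) = -1 + R (G(R) = -7 + (R + 6) = -7 + (6 + R) = -1 + R)
K = 2013/28 (K = -3/7 + (10*(-1 + 5) - 35/2)**2/7 = -3/7 + (10*4 - 35/2)**2/7 = -3/7 + (40 - 35/2)**2/7 = -3/7 + (45/2)**2/7 = -3/7 + (1/7)*(2025/4) = -3/7 + 2025/28 = 2013/28 ≈ 71.893)
(K + T)*(t + H(-55)) = (2013/28 - 3627)*(3563 + 50) = -99543/28*3613 = -359648859/28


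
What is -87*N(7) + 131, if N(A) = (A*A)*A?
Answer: -29710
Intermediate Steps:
N(A) = A³ (N(A) = A²*A = A³)
-87*N(7) + 131 = -87*7³ + 131 = -87*343 + 131 = -29841 + 131 = -29710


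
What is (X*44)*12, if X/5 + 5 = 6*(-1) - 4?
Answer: -39600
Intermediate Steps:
X = -75 (X = -25 + 5*(6*(-1) - 4) = -25 + 5*(-6 - 4) = -25 + 5*(-10) = -25 - 50 = -75)
(X*44)*12 = -75*44*12 = -3300*12 = -39600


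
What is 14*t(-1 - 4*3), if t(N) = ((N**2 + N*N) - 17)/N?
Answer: -4494/13 ≈ -345.69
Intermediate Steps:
t(N) = (-17 + 2*N**2)/N (t(N) = ((N**2 + N**2) - 17)/N = (2*N**2 - 17)/N = (-17 + 2*N**2)/N)
14*t(-1 - 4*3) = 14*(-17/(-1 - 4*3) + 2*(-1 - 4*3)) = 14*(-17/(-1 - 12) + 2*(-1 - 12)) = 14*(-17/(-13) + 2*(-13)) = 14*(-17*(-1/13) - 26) = 14*(17/13 - 26) = 14*(-321/13) = -4494/13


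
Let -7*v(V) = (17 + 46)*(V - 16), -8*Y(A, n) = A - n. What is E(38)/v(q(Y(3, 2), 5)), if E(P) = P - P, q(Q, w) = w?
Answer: 0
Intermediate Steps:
Y(A, n) = -A/8 + n/8 (Y(A, n) = -(A - n)/8 = -A/8 + n/8)
v(V) = 144 - 9*V (v(V) = -(17 + 46)*(V - 16)/7 = -9*(-16 + V) = -(-1008 + 63*V)/7 = 144 - 9*V)
E(P) = 0
E(38)/v(q(Y(3, 2), 5)) = 0/(144 - 9*5) = 0/(144 - 45) = 0/99 = 0*(1/99) = 0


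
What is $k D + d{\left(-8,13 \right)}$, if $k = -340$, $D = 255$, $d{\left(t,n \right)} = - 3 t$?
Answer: $-86676$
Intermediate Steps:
$k D + d{\left(-8,13 \right)} = \left(-340\right) 255 - -24 = -86700 + 24 = -86676$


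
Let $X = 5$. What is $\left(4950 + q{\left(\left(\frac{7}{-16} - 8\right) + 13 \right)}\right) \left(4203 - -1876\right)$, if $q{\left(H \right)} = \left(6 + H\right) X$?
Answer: $\frac{486593555}{16} \approx 3.0412 \cdot 10^{7}$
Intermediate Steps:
$q{\left(H \right)} = 30 + 5 H$ ($q{\left(H \right)} = \left(6 + H\right) 5 = 30 + 5 H$)
$\left(4950 + q{\left(\left(\frac{7}{-16} - 8\right) + 13 \right)}\right) \left(4203 - -1876\right) = \left(4950 + \left(30 + 5 \left(\left(\frac{7}{-16} - 8\right) + 13\right)\right)\right) \left(4203 - -1876\right) = \left(4950 + \left(30 + 5 \left(\left(7 \left(- \frac{1}{16}\right) - 8\right) + 13\right)\right)\right) \left(4203 + 1876\right) = \left(4950 + \left(30 + 5 \left(\left(- \frac{7}{16} - 8\right) + 13\right)\right)\right) 6079 = \left(4950 + \left(30 + 5 \left(- \frac{135}{16} + 13\right)\right)\right) 6079 = \left(4950 + \left(30 + 5 \cdot \frac{73}{16}\right)\right) 6079 = \left(4950 + \left(30 + \frac{365}{16}\right)\right) 6079 = \left(4950 + \frac{845}{16}\right) 6079 = \frac{80045}{16} \cdot 6079 = \frac{486593555}{16}$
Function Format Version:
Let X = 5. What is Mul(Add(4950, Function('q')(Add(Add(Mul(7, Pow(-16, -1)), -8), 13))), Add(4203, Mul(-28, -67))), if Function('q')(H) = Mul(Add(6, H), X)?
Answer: Rational(486593555, 16) ≈ 3.0412e+7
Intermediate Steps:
Function('q')(H) = Add(30, Mul(5, H)) (Function('q')(H) = Mul(Add(6, H), 5) = Add(30, Mul(5, H)))
Mul(Add(4950, Function('q')(Add(Add(Mul(7, Pow(-16, -1)), -8), 13))), Add(4203, Mul(-28, -67))) = Mul(Add(4950, Add(30, Mul(5, Add(Add(Mul(7, Pow(-16, -1)), -8), 13)))), Add(4203, Mul(-28, -67))) = Mul(Add(4950, Add(30, Mul(5, Add(Add(Mul(7, Rational(-1, 16)), -8), 13)))), Add(4203, 1876)) = Mul(Add(4950, Add(30, Mul(5, Add(Add(Rational(-7, 16), -8), 13)))), 6079) = Mul(Add(4950, Add(30, Mul(5, Add(Rational(-135, 16), 13)))), 6079) = Mul(Add(4950, Add(30, Mul(5, Rational(73, 16)))), 6079) = Mul(Add(4950, Add(30, Rational(365, 16))), 6079) = Mul(Add(4950, Rational(845, 16)), 6079) = Mul(Rational(80045, 16), 6079) = Rational(486593555, 16)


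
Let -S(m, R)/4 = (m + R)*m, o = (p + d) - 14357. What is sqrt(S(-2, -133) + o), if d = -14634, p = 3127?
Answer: 8*I*sqrt(421) ≈ 164.15*I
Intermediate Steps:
o = -25864 (o = (3127 - 14634) - 14357 = -11507 - 14357 = -25864)
S(m, R) = -4*m*(R + m) (S(m, R) = -4*(m + R)*m = -4*(R + m)*m = -4*m*(R + m))
sqrt(S(-2, -133) + o) = sqrt(-4*(-2)*(-133 - 2) - 25864) = sqrt(-4*(-2)*(-135) - 25864) = sqrt(-1080 - 25864) = sqrt(-26944) = 8*I*sqrt(421)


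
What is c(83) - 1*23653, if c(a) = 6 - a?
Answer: -23730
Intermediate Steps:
c(83) - 1*23653 = (6 - 1*83) - 1*23653 = (6 - 83) - 23653 = -77 - 23653 = -23730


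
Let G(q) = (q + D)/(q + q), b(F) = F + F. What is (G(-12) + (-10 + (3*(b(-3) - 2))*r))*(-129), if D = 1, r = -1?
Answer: -14921/8 ≈ -1865.1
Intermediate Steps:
b(F) = 2*F
G(q) = (1 + q)/(2*q) (G(q) = (q + 1)/(q + q) = (1 + q)/((2*q)) = (1 + q)*(1/(2*q)) = (1 + q)/(2*q))
(G(-12) + (-10 + (3*(b(-3) - 2))*r))*(-129) = ((½)*(1 - 12)/(-12) + (-10 + (3*(2*(-3) - 2))*(-1)))*(-129) = ((½)*(-1/12)*(-11) + (-10 + (3*(-6 - 2))*(-1)))*(-129) = (11/24 + (-10 + (3*(-8))*(-1)))*(-129) = (11/24 + (-10 - 24*(-1)))*(-129) = (11/24 + (-10 + 24))*(-129) = (11/24 + 14)*(-129) = (347/24)*(-129) = -14921/8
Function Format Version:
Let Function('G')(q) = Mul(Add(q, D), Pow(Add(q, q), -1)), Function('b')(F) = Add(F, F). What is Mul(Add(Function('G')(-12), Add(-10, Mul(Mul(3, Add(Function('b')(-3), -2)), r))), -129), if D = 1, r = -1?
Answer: Rational(-14921, 8) ≈ -1865.1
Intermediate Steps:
Function('b')(F) = Mul(2, F)
Function('G')(q) = Mul(Rational(1, 2), Pow(q, -1), Add(1, q)) (Function('G')(q) = Mul(Add(q, 1), Pow(Add(q, q), -1)) = Mul(Add(1, q), Pow(Mul(2, q), -1)) = Mul(Add(1, q), Mul(Rational(1, 2), Pow(q, -1))) = Mul(Rational(1, 2), Pow(q, -1), Add(1, q)))
Mul(Add(Function('G')(-12), Add(-10, Mul(Mul(3, Add(Function('b')(-3), -2)), r))), -129) = Mul(Add(Mul(Rational(1, 2), Pow(-12, -1), Add(1, -12)), Add(-10, Mul(Mul(3, Add(Mul(2, -3), -2)), -1))), -129) = Mul(Add(Mul(Rational(1, 2), Rational(-1, 12), -11), Add(-10, Mul(Mul(3, Add(-6, -2)), -1))), -129) = Mul(Add(Rational(11, 24), Add(-10, Mul(Mul(3, -8), -1))), -129) = Mul(Add(Rational(11, 24), Add(-10, Mul(-24, -1))), -129) = Mul(Add(Rational(11, 24), Add(-10, 24)), -129) = Mul(Add(Rational(11, 24), 14), -129) = Mul(Rational(347, 24), -129) = Rational(-14921, 8)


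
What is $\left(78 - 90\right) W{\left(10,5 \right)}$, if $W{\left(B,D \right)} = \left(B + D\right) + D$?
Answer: $-240$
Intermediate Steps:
$W{\left(B,D \right)} = B + 2 D$
$\left(78 - 90\right) W{\left(10,5 \right)} = \left(78 - 90\right) \left(10 + 2 \cdot 5\right) = - 12 \left(10 + 10\right) = \left(-12\right) 20 = -240$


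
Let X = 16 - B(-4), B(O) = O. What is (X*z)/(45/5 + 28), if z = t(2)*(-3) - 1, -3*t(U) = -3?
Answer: -80/37 ≈ -2.1622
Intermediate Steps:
t(U) = 1 (t(U) = -⅓*(-3) = 1)
z = -4 (z = 1*(-3) - 1 = -3 - 1 = -4)
X = 20 (X = 16 - 1*(-4) = 16 + 4 = 20)
(X*z)/(45/5 + 28) = (20*(-4))/(45/5 + 28) = -80/(45*(⅕) + 28) = -80/(9 + 28) = -80/37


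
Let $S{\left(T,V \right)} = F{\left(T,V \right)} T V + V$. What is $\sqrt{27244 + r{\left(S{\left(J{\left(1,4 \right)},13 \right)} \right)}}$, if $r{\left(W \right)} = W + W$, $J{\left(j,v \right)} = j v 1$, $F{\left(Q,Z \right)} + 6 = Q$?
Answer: $\sqrt{27062} \approx 164.51$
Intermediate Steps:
$F{\left(Q,Z \right)} = -6 + Q$
$J{\left(j,v \right)} = j v$
$S{\left(T,V \right)} = V + T V \left(-6 + T\right)$ ($S{\left(T,V \right)} = \left(-6 + T\right) T V + V = T \left(-6 + T\right) V + V = T V \left(-6 + T\right) + V = V + T V \left(-6 + T\right)$)
$r{\left(W \right)} = 2 W$
$\sqrt{27244 + r{\left(S{\left(J{\left(1,4 \right)},13 \right)} \right)}} = \sqrt{27244 + 2 \cdot 13 \left(1 + 1 \cdot 4 \left(-6 + 1 \cdot 4\right)\right)} = \sqrt{27244 + 2 \cdot 13 \left(1 + 4 \left(-6 + 4\right)\right)} = \sqrt{27244 + 2 \cdot 13 \left(1 + 4 \left(-2\right)\right)} = \sqrt{27244 + 2 \cdot 13 \left(1 - 8\right)} = \sqrt{27244 + 2 \cdot 13 \left(-7\right)} = \sqrt{27244 + 2 \left(-91\right)} = \sqrt{27244 - 182} = \sqrt{27062}$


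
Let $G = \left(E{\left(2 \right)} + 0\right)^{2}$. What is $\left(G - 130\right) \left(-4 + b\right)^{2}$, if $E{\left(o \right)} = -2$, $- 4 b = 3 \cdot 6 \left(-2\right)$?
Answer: $-3150$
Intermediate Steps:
$b = 9$ ($b = - \frac{3 \cdot 6 \left(-2\right)}{4} = - \frac{18 \left(-2\right)}{4} = \left(- \frac{1}{4}\right) \left(-36\right) = 9$)
$G = 4$ ($G = \left(-2 + 0\right)^{2} = \left(-2\right)^{2} = 4$)
$\left(G - 130\right) \left(-4 + b\right)^{2} = \left(4 - 130\right) \left(-4 + 9\right)^{2} = - 126 \cdot 5^{2} = \left(-126\right) 25 = -3150$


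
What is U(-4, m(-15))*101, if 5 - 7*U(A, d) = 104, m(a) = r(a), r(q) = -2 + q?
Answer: -9999/7 ≈ -1428.4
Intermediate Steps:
m(a) = -2 + a
U(A, d) = -99/7 (U(A, d) = 5/7 - 1/7*104 = 5/7 - 104/7 = -99/7)
U(-4, m(-15))*101 = -99/7*101 = -9999/7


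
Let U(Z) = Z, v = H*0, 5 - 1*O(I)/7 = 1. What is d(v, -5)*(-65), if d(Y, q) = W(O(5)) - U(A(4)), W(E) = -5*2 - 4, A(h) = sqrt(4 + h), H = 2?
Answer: 910 + 130*sqrt(2) ≈ 1093.8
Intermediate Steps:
O(I) = 28 (O(I) = 35 - 7*1 = 35 - 7 = 28)
W(E) = -14 (W(E) = -10 - 4 = -14)
v = 0 (v = 2*0 = 0)
d(Y, q) = -14 - 2*sqrt(2) (d(Y, q) = -14 - sqrt(4 + 4) = -14 - sqrt(8) = -14 - 2*sqrt(2))
d(v, -5)*(-65) = (-14 - 2*sqrt(2))*(-65) = 910 + 130*sqrt(2)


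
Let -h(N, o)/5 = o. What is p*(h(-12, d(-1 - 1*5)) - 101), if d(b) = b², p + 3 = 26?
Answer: -6463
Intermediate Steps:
p = 23 (p = -3 + 26 = 23)
h(N, o) = -5*o
p*(h(-12, d(-1 - 1*5)) - 101) = 23*(-5*(-1 - 1*5)² - 101) = 23*(-5*(-1 - 5)² - 101) = 23*(-5*(-6)² - 101) = 23*(-5*36 - 101) = 23*(-180 - 101) = 23*(-281) = -6463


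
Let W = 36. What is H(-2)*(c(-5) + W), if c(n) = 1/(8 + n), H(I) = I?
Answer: -218/3 ≈ -72.667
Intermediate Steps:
H(-2)*(c(-5) + W) = -2*(1/(8 - 5) + 36) = -2*(1/3 + 36) = -2*(⅓ + 36) = -2*109/3 = -218/3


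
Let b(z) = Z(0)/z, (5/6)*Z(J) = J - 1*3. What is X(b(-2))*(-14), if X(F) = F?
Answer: -126/5 ≈ -25.200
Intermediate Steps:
Z(J) = -18/5 + 6*J/5 (Z(J) = 6*(J - 1*3)/5 = 6*(J - 3)/5 = 6*(-3 + J)/5 = -18/5 + 6*J/5)
b(z) = -18/(5*z) (b(z) = (-18/5 + (6/5)*0)/z = (-18/5 + 0)/z = -18/(5*z))
X(b(-2))*(-14) = -18/5/(-2)*(-14) = -18/5*(-½)*(-14) = (9/5)*(-14) = -126/5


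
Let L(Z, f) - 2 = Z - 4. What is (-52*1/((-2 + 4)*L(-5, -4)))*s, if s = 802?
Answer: 20852/7 ≈ 2978.9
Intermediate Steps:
L(Z, f) = -2 + Z (L(Z, f) = 2 + (Z - 4) = 2 + (-4 + Z) = -2 + Z)
(-52*1/((-2 + 4)*L(-5, -4)))*s = -52*1/((-2 - 5)*(-2 + 4))*802 = -52/((-7*2))*802 = -52/(-14)*802 = -52*(-1/14)*802 = (26/7)*802 = 20852/7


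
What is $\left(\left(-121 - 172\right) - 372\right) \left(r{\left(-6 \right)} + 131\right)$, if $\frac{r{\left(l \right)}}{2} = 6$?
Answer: $-95095$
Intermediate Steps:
$r{\left(l \right)} = 12$ ($r{\left(l \right)} = 2 \cdot 6 = 12$)
$\left(\left(-121 - 172\right) - 372\right) \left(r{\left(-6 \right)} + 131\right) = \left(\left(-121 - 172\right) - 372\right) \left(12 + 131\right) = \left(-293 - 372\right) 143 = \left(-665\right) 143 = -95095$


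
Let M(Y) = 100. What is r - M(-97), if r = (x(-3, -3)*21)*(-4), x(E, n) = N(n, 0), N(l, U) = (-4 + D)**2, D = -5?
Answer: -6904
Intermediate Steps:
N(l, U) = 81 (N(l, U) = (-4 - 5)**2 = (-9)**2 = 81)
x(E, n) = 81
r = -6804 (r = (81*21)*(-4) = 1701*(-4) = -6804)
r - M(-97) = -6804 - 1*100 = -6804 - 100 = -6904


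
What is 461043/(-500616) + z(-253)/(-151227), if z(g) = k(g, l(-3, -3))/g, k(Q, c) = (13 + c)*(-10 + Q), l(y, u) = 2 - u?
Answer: -217803380317/236466468216 ≈ -0.92107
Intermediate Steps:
k(Q, c) = (-10 + Q)*(13 + c)
z(g) = (-180 + 18*g)/g (z(g) = (-130 - 10*(2 - 1*(-3)) + 13*g + g*(2 - 1*(-3)))/g = (-130 - 10*(2 + 3) + 13*g + g*(2 + 3))/g = (-130 - 10*5 + 13*g + g*5)/g = (-130 - 50 + 13*g + 5*g)/g = (-180 + 18*g)/g)
461043/(-500616) + z(-253)/(-151227) = 461043/(-500616) + (18 - 180/(-253))/(-151227) = 461043*(-1/500616) + (18 - 180*(-1/253))*(-1/151227) = -51227/55624 + (18 + 180/253)*(-1/151227) = -51227/55624 + (4734/253)*(-1/151227) = -51227/55624 - 526/4251159 = -217803380317/236466468216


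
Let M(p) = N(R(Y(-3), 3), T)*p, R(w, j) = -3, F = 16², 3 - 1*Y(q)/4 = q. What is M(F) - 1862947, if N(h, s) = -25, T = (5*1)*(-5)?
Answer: -1869347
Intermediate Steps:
Y(q) = 12 - 4*q
T = -25 (T = 5*(-5) = -25)
F = 256
M(p) = -25*p
M(F) - 1862947 = -25*256 - 1862947 = -6400 - 1862947 = -1869347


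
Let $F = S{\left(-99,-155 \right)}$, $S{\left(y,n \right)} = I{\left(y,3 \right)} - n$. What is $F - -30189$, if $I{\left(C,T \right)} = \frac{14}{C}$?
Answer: $\frac{3004042}{99} \approx 30344.0$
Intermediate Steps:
$S{\left(y,n \right)} = - n + \frac{14}{y}$ ($S{\left(y,n \right)} = \frac{14}{y} - n = - n + \frac{14}{y}$)
$F = \frac{15331}{99}$ ($F = \left(-1\right) \left(-155\right) + \frac{14}{-99} = 155 + 14 \left(- \frac{1}{99}\right) = 155 - \frac{14}{99} = \frac{15331}{99} \approx 154.86$)
$F - -30189 = \frac{15331}{99} - -30189 = \frac{15331}{99} + 30189 = \frac{3004042}{99}$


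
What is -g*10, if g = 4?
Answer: -40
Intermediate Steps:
-g*10 = -1*4*10 = -4*10 = -40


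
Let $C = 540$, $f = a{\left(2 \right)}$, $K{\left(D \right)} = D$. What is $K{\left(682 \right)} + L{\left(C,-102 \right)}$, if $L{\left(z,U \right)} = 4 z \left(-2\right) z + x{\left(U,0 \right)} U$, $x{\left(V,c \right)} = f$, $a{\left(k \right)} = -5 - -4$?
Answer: $-2332016$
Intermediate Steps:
$a{\left(k \right)} = -1$ ($a{\left(k \right)} = -5 + 4 = -1$)
$f = -1$
$x{\left(V,c \right)} = -1$
$L{\left(z,U \right)} = - U - 8 z^{2}$ ($L{\left(z,U \right)} = 4 z \left(-2\right) z - U = - 8 z z - U = - 8 z^{2} - U = - U - 8 z^{2}$)
$K{\left(682 \right)} + L{\left(C,-102 \right)} = 682 - \left(-102 + 8 \cdot 540^{2}\right) = 682 + \left(102 - 2332800\right) = 682 - 2332698 = -2332016$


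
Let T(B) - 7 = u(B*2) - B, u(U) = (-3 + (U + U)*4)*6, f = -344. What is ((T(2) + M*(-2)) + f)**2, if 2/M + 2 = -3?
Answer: 674041/25 ≈ 26962.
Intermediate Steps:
M = -2/5 (M = 2/(-2 - 3) = 2/(-5) = 2*(-1/5) = -2/5 ≈ -0.40000)
u(U) = -18 + 48*U (u(U) = (-3 + (2*U)*4)*6 = (-3 + 8*U)*6 = -18 + 48*U)
T(B) = -11 + 95*B (T(B) = 7 + ((-18 + 48*(B*2)) - B) = 7 + ((-18 + 48*(2*B)) - B) = 7 + ((-18 + 96*B) - B) = 7 + (-18 + 95*B) = -11 + 95*B)
((T(2) + M*(-2)) + f)**2 = (((-11 + 95*2) - 2/5*(-2)) - 344)**2 = (((-11 + 190) + 4/5) - 344)**2 = ((179 + 4/5) - 344)**2 = (899/5 - 344)**2 = (-821/5)**2 = 674041/25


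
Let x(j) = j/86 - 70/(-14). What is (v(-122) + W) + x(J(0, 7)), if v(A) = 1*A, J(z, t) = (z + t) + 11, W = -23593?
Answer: -1019521/43 ≈ -23710.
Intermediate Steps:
J(z, t) = 11 + t + z (J(z, t) = (t + z) + 11 = 11 + t + z)
v(A) = A
x(j) = 5 + j/86 (x(j) = j*(1/86) - 70*(-1/14) = j/86 + 5 = 5 + j/86)
(v(-122) + W) + x(J(0, 7)) = (-122 - 23593) + (5 + (11 + 7 + 0)/86) = -23715 + (5 + (1/86)*18) = -23715 + (5 + 9/43) = -23715 + 224/43 = -1019521/43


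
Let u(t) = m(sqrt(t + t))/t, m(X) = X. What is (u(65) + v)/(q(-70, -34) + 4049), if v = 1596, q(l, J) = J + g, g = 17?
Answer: 19/48 + sqrt(130)/262080 ≈ 0.39588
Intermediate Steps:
q(l, J) = 17 + J (q(l, J) = J + 17 = 17 + J)
u(t) = sqrt(2)/sqrt(t) (u(t) = sqrt(t + t)/t = sqrt(2*t)/t = (sqrt(2)*sqrt(t))/t = sqrt(2)/sqrt(t))
(u(65) + v)/(q(-70, -34) + 4049) = (sqrt(2)/sqrt(65) + 1596)/((17 - 34) + 4049) = (sqrt(2)*(sqrt(65)/65) + 1596)/(-17 + 4049) = (sqrt(130)/65 + 1596)/4032 = (1596 + sqrt(130)/65)*(1/4032) = 19/48 + sqrt(130)/262080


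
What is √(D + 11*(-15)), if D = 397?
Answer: 2*√58 ≈ 15.232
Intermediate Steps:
√(D + 11*(-15)) = √(397 + 11*(-15)) = √(397 - 165) = √232 = 2*√58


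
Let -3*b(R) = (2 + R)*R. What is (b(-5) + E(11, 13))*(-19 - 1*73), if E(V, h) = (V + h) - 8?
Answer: -1012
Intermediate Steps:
b(R) = -R*(2 + R)/3 (b(R) = -(2 + R)*R/3 = -R*(2 + R)/3)
E(V, h) = -8 + V + h
(b(-5) + E(11, 13))*(-19 - 1*73) = (-⅓*(-5)*(2 - 5) + (-8 + 11 + 13))*(-19 - 1*73) = (-⅓*(-5)*(-3) + 16)*(-19 - 73) = (-5 + 16)*(-92) = 11*(-92) = -1012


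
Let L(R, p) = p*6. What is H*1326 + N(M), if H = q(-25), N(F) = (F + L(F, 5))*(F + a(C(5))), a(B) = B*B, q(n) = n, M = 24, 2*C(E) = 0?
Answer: -31854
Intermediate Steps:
C(E) = 0 (C(E) = (½)*0 = 0)
L(R, p) = 6*p
a(B) = B²
N(F) = F*(30 + F) (N(F) = (F + 6*5)*(F + 0²) = (F + 30)*(F + 0) = (30 + F)*F = F*(30 + F))
H = -25
H*1326 + N(M) = -25*1326 + 24*(30 + 24) = -33150 + 24*54 = -33150 + 1296 = -31854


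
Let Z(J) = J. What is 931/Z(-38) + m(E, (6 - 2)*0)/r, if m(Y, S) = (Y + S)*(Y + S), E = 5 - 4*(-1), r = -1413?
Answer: -7711/314 ≈ -24.557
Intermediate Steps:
E = 9 (E = 5 + 4 = 9)
m(Y, S) = (S + Y)² (m(Y, S) = (S + Y)*(S + Y) = (S + Y)²)
931/Z(-38) + m(E, (6 - 2)*0)/r = 931/(-38) + ((6 - 2)*0 + 9)²/(-1413) = 931*(-1/38) + (4*0 + 9)²*(-1/1413) = -49/2 + (0 + 9)²*(-1/1413) = -49/2 + 9²*(-1/1413) = -49/2 + 81*(-1/1413) = -49/2 - 9/157 = -7711/314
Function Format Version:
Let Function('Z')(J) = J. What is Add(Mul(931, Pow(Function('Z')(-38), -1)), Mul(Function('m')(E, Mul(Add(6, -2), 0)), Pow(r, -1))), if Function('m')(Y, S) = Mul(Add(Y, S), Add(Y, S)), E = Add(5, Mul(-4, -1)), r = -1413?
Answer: Rational(-7711, 314) ≈ -24.557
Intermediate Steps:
E = 9 (E = Add(5, 4) = 9)
Function('m')(Y, S) = Pow(Add(S, Y), 2) (Function('m')(Y, S) = Mul(Add(S, Y), Add(S, Y)) = Pow(Add(S, Y), 2))
Add(Mul(931, Pow(Function('Z')(-38), -1)), Mul(Function('m')(E, Mul(Add(6, -2), 0)), Pow(r, -1))) = Add(Mul(931, Pow(-38, -1)), Mul(Pow(Add(Mul(Add(6, -2), 0), 9), 2), Pow(-1413, -1))) = Add(Mul(931, Rational(-1, 38)), Mul(Pow(Add(Mul(4, 0), 9), 2), Rational(-1, 1413))) = Add(Rational(-49, 2), Mul(Pow(Add(0, 9), 2), Rational(-1, 1413))) = Add(Rational(-49, 2), Mul(Pow(9, 2), Rational(-1, 1413))) = Add(Rational(-49, 2), Mul(81, Rational(-1, 1413))) = Add(Rational(-49, 2), Rational(-9, 157)) = Rational(-7711, 314)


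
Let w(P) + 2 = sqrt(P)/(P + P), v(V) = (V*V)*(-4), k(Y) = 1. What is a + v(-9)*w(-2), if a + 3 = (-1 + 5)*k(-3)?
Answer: 649 + 81*I*sqrt(2) ≈ 649.0 + 114.55*I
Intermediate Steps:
v(V) = -4*V**2 (v(V) = V**2*(-4) = -4*V**2)
w(P) = -2 + 1/(2*sqrt(P)) (w(P) = -2 + sqrt(P)/(P + P) = -2 + sqrt(P)/((2*P)) = -2 + (1/(2*P))*sqrt(P) = -2 + 1/(2*sqrt(P)))
a = 1 (a = -3 + (-1 + 5)*1 = -3 + 4*1 = -3 + 4 = 1)
a + v(-9)*w(-2) = 1 + (-4*(-9)**2)*(-2 + 1/(2*sqrt(-2))) = 1 + (-4*81)*(-2 + (-I*sqrt(2)/2)/2) = 1 - 324*(-2 - I*sqrt(2)/4) = 1 + (648 + 81*I*sqrt(2)) = 649 + 81*I*sqrt(2)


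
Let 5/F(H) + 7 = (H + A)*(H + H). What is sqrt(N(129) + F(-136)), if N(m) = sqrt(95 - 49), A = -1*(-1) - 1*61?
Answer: sqrt(10661 + 113656921*sqrt(46))/10661 ≈ 2.6043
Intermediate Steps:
A = -60 (A = 1 - 61 = -60)
N(m) = sqrt(46)
F(H) = 5/(-7 + 2*H*(-60 + H)) (F(H) = 5/(-7 + (H - 60)*(H + H)) = 5/(-7 + (-60 + H)*(2*H)) = 5/(-7 + 2*H*(-60 + H)))
sqrt(N(129) + F(-136)) = sqrt(sqrt(46) + 5/(-7 - 120*(-136) + 2*(-136)**2)) = sqrt(sqrt(46) + 5/(-7 + 16320 + 2*18496)) = sqrt(sqrt(46) + 5/(-7 + 16320 + 36992)) = sqrt(sqrt(46) + 5/53305) = sqrt(sqrt(46) + 5*(1/53305)) = sqrt(sqrt(46) + 1/10661) = sqrt(1/10661 + sqrt(46))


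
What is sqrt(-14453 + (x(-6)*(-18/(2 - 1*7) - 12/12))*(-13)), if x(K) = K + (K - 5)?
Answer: 4*I*sqrt(21685)/5 ≈ 117.81*I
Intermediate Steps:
x(K) = -5 + 2*K (x(K) = K + (-5 + K) = -5 + 2*K)
sqrt(-14453 + (x(-6)*(-18/(2 - 1*7) - 12/12))*(-13)) = sqrt(-14453 + ((-5 + 2*(-6))*(-18/(2 - 1*7) - 12/12))*(-13)) = sqrt(-14453 + ((-5 - 12)*(-18/(2 - 7) - 12*1/12))*(-13)) = sqrt(-14453 - 17*(-18/(-5) - 1)*(-13)) = sqrt(-14453 - 17*(-18*(-1/5) - 1)*(-13)) = sqrt(-14453 - 17*(18/5 - 1)*(-13)) = sqrt(-14453 - 17*13/5*(-13)) = sqrt(-14453 - 221/5*(-13)) = sqrt(-14453 + 2873/5) = sqrt(-69392/5) = 4*I*sqrt(21685)/5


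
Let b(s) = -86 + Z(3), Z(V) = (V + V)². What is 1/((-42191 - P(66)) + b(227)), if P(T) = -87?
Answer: -1/42154 ≈ -2.3723e-5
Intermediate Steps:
Z(V) = 4*V² (Z(V) = (2*V)² = 4*V²)
b(s) = -50 (b(s) = -86 + 4*3² = -86 + 4*9 = -86 + 36 = -50)
1/((-42191 - P(66)) + b(227)) = 1/((-42191 - 1*(-87)) - 50) = 1/((-42191 + 87) - 50) = 1/(-42104 - 50) = 1/(-42154) = -1/42154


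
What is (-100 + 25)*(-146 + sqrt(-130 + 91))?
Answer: 10950 - 75*I*sqrt(39) ≈ 10950.0 - 468.38*I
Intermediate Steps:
(-100 + 25)*(-146 + sqrt(-130 + 91)) = -75*(-146 + sqrt(-39)) = -75*(-146 + I*sqrt(39)) = 10950 - 75*I*sqrt(39)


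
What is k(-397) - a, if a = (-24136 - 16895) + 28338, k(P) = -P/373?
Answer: 4734886/373 ≈ 12694.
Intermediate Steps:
k(P) = -P/373 (k(P) = -P*(1/373) = -P/373)
a = -12693 (a = -41031 + 28338 = -12693)
k(-397) - a = -1/373*(-397) - 1*(-12693) = 397/373 + 12693 = 4734886/373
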